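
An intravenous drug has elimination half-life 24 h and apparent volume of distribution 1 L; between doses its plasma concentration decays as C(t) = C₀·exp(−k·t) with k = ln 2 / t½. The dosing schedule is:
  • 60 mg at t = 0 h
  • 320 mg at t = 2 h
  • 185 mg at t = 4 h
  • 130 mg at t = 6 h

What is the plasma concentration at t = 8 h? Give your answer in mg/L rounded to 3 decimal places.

604.229 mg/L

k = ln 2 / 24 = 0.02888 per h
Dose 1 (60 mg at t=0 h): 60·exp(−0.02888·8) = 47.622 mg/L
Dose 2 (320 mg at t=2 h): 320·exp(−0.02888·6) = 269.087 mg/L
Dose 3 (185 mg at t=4 h): 185·exp(−0.02888·4) = 164.816 mg/L
Dose 4 (130 mg at t=6 h): 130·exp(−0.02888·2) = 122.704 mg/L
C(8) = 47.622 + 269.087 + 164.816 + 122.704 = 604.229 mg/L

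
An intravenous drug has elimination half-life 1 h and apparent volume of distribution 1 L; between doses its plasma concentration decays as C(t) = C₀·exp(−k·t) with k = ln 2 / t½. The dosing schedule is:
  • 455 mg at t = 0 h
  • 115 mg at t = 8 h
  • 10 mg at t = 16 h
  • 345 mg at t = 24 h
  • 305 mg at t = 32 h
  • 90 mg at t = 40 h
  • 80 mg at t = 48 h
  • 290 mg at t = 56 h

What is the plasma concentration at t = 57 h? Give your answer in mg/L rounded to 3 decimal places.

k = ln 2 / 1 = 0.69315 per h
Dose 1 (455 mg at t=0 h): 455·exp(−0.69315·57) = 0.000 mg/L
Dose 2 (115 mg at t=8 h): 115·exp(−0.69315·49) = 0.000 mg/L
Dose 3 (10 mg at t=16 h): 10·exp(−0.69315·41) = 0.000 mg/L
Dose 4 (345 mg at t=24 h): 345·exp(−0.69315·33) = 0.000 mg/L
Dose 5 (305 mg at t=32 h): 305·exp(−0.69315·25) = 0.000 mg/L
Dose 6 (90 mg at t=40 h): 90·exp(−0.69315·17) = 0.001 mg/L
Dose 7 (80 mg at t=48 h): 80·exp(−0.69315·9) = 0.156 mg/L
Dose 8 (290 mg at t=56 h): 290·exp(−0.69315·1) = 145.000 mg/L
C(57) = 0.000 + 0.000 + 0.000 + 0.000 + 0.000 + 0.001 + 0.156 + 145.000 = 145.157 mg/L

145.157 mg/L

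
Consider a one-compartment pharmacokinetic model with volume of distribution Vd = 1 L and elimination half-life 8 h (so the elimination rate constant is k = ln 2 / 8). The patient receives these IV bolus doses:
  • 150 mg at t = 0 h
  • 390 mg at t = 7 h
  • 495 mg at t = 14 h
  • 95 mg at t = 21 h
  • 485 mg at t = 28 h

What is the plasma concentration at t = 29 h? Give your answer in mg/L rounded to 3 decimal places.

k = ln 2 / 8 = 0.08664 per h
Dose 1 (150 mg at t=0 h): 150·exp(−0.08664·29) = 12.158 mg/L
Dose 2 (390 mg at t=7 h): 390·exp(−0.08664·22) = 57.974 mg/L
Dose 3 (495 mg at t=14 h): 495·exp(−0.08664·15) = 134.950 mg/L
Dose 4 (95 mg at t=21 h): 95·exp(−0.08664·8) = 47.500 mg/L
Dose 5 (485 mg at t=28 h): 485·exp(−0.08664·1) = 444.747 mg/L
C(29) = 12.158 + 57.974 + 134.950 + 47.500 + 444.747 = 697.329 mg/L

697.329 mg/L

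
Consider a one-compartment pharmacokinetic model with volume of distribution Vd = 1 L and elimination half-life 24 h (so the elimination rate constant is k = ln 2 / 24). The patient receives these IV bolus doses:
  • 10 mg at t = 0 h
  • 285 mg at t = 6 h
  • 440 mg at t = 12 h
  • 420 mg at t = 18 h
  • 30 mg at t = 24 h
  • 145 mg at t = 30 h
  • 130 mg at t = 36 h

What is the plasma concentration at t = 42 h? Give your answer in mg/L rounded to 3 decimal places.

k = ln 2 / 24 = 0.02888 per h
Dose 1 (10 mg at t=0 h): 10·exp(−0.02888·42) = 2.973 mg/L
Dose 2 (285 mg at t=6 h): 285·exp(−0.02888·36) = 100.763 mg/L
Dose 3 (440 mg at t=12 h): 440·exp(−0.02888·30) = 184.997 mg/L
Dose 4 (420 mg at t=18 h): 420·exp(−0.02888·24) = 210.000 mg/L
Dose 5 (30 mg at t=24 h): 30·exp(−0.02888·18) = 17.838 mg/L
Dose 6 (145 mg at t=30 h): 145·exp(−0.02888·12) = 102.530 mg/L
Dose 7 (130 mg at t=36 h): 130·exp(−0.02888·6) = 109.317 mg/L
C(42) = 2.973 + 100.763 + 184.997 + 210.000 + 17.838 + 102.530 + 109.317 = 728.418 mg/L

728.418 mg/L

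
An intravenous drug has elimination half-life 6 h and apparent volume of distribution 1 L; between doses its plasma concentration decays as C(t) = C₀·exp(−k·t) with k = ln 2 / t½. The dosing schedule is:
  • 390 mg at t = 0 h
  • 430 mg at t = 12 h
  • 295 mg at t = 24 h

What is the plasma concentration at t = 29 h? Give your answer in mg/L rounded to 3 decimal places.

k = ln 2 / 6 = 0.11552 per h
Dose 1 (390 mg at t=0 h): 390·exp(−0.11552·29) = 13.680 mg/L
Dose 2 (430 mg at t=12 h): 430·exp(−0.11552·17) = 60.332 mg/L
Dose 3 (295 mg at t=24 h): 295·exp(−0.11552·5) = 165.563 mg/L
C(29) = 13.680 + 60.332 + 165.563 = 239.575 mg/L

239.575 mg/L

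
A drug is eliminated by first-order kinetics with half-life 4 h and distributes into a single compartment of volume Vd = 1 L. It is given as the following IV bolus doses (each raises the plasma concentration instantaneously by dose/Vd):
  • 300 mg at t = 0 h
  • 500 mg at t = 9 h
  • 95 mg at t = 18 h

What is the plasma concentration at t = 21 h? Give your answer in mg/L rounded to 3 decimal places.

126.871 mg/L

k = ln 2 / 4 = 0.17329 per h
Dose 1 (300 mg at t=0 h): 300·exp(−0.17329·21) = 7.883 mg/L
Dose 2 (500 mg at t=9 h): 500·exp(−0.17329·12) = 62.500 mg/L
Dose 3 (95 mg at t=18 h): 95·exp(−0.17329·3) = 56.487 mg/L
C(21) = 7.883 + 62.500 + 56.487 = 126.871 mg/L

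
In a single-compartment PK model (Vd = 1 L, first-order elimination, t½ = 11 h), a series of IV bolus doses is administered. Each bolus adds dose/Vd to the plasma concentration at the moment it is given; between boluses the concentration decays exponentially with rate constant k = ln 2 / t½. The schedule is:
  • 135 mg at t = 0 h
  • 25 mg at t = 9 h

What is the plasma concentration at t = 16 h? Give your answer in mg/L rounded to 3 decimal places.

k = ln 2 / 11 = 0.06301 per h
Dose 1 (135 mg at t=0 h): 135·exp(−0.06301·16) = 49.257 mg/L
Dose 2 (25 mg at t=9 h): 25·exp(−0.06301·7) = 16.083 mg/L
C(16) = 49.257 + 16.083 = 65.341 mg/L

65.341 mg/L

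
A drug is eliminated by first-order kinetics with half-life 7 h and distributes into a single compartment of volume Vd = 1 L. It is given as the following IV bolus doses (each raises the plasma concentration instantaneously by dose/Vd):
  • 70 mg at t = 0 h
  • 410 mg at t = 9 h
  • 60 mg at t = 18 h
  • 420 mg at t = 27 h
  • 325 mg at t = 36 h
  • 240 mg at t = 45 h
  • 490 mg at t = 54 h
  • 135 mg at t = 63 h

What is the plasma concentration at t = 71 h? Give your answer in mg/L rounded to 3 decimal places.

187.240 mg/L

k = ln 2 / 7 = 0.09902 per h
Dose 1 (70 mg at t=0 h): 70·exp(−0.09902·71) = 0.062 mg/L
Dose 2 (410 mg at t=9 h): 410·exp(−0.09902·62) = 0.884 mg/L
Dose 3 (60 mg at t=18 h): 60·exp(−0.09902·53) = 0.315 mg/L
Dose 4 (420 mg at t=27 h): 420·exp(−0.09902·44) = 5.383 mg/L
Dose 5 (325 mg at t=36 h): 325·exp(−0.09902·35) = 10.156 mg/L
Dose 6 (240 mg at t=45 h): 240·exp(−0.09902·26) = 18.285 mg/L
Dose 7 (490 mg at t=54 h): 490·exp(−0.09902·17) = 91.017 mg/L
Dose 8 (135 mg at t=63 h): 135·exp(−0.09902·8) = 61.136 mg/L
C(71) = 0.062 + 0.884 + 0.315 + 5.383 + 10.156 + 18.285 + 91.017 + 61.136 = 187.240 mg/L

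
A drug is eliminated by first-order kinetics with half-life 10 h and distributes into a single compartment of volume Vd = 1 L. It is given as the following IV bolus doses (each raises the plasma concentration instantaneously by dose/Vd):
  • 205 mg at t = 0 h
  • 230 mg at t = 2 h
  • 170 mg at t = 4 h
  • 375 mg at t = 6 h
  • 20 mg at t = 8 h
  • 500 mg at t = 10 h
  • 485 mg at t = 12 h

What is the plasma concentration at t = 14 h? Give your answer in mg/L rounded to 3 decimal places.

1292.516 mg/L

k = ln 2 / 10 = 0.06931 per h
Dose 1 (205 mg at t=0 h): 205·exp(−0.06931·14) = 77.680 mg/L
Dose 2 (230 mg at t=2 h): 230·exp(−0.06931·12) = 100.113 mg/L
Dose 3 (170 mg at t=4 h): 170·exp(−0.06931·10) = 85.000 mg/L
Dose 4 (375 mg at t=6 h): 375·exp(−0.06931·8) = 215.381 mg/L
Dose 5 (20 mg at t=8 h): 20·exp(−0.06931·6) = 13.195 mg/L
Dose 6 (500 mg at t=10 h): 500·exp(−0.06931·4) = 378.929 mg/L
Dose 7 (485 mg at t=12 h): 485·exp(−0.06931·2) = 422.217 mg/L
C(14) = 77.680 + 100.113 + 85.000 + 215.381 + 13.195 + 378.929 + 422.217 = 1292.516 mg/L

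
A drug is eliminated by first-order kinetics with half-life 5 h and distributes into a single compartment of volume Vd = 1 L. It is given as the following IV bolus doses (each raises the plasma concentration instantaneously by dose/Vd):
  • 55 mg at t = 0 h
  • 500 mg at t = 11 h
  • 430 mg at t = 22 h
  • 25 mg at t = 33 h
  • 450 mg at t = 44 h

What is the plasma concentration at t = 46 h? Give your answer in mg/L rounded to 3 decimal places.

364.595 mg/L

k = ln 2 / 5 = 0.13863 per h
Dose 1 (55 mg at t=0 h): 55·exp(−0.13863·46) = 0.094 mg/L
Dose 2 (500 mg at t=11 h): 500·exp(−0.13863·35) = 3.906 mg/L
Dose 3 (430 mg at t=22 h): 430·exp(−0.13863·24) = 15.436 mg/L
Dose 4 (25 mg at t=33 h): 25·exp(−0.13863·13) = 4.123 mg/L
Dose 5 (450 mg at t=44 h): 450·exp(−0.13863·2) = 341.036 mg/L
C(46) = 0.094 + 3.906 + 15.436 + 4.123 + 341.036 = 364.595 mg/L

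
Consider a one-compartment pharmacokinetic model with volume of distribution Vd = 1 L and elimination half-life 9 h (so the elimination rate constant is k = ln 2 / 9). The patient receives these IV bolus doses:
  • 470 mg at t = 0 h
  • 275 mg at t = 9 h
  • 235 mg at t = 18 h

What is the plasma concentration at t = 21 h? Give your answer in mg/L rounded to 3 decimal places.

388.913 mg/L

k = ln 2 / 9 = 0.07702 per h
Dose 1 (470 mg at t=0 h): 470·exp(−0.07702·21) = 93.260 mg/L
Dose 2 (275 mg at t=9 h): 275·exp(−0.07702·12) = 109.134 mg/L
Dose 3 (235 mg at t=18 h): 235·exp(−0.07702·3) = 186.520 mg/L
C(21) = 93.260 + 109.134 + 186.520 = 388.913 mg/L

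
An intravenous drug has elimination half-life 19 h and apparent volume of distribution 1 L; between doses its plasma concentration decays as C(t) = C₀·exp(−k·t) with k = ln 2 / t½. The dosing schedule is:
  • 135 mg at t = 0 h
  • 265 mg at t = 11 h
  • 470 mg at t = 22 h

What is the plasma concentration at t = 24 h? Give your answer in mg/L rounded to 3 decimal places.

658.096 mg/L

k = ln 2 / 19 = 0.03648 per h
Dose 1 (135 mg at t=0 h): 135·exp(−0.03648·24) = 56.245 mg/L
Dose 2 (265 mg at t=11 h): 265·exp(−0.03648·13) = 164.922 mg/L
Dose 3 (470 mg at t=22 h): 470·exp(−0.03648·2) = 436.929 mg/L
C(24) = 56.245 + 164.922 + 436.929 = 658.096 mg/L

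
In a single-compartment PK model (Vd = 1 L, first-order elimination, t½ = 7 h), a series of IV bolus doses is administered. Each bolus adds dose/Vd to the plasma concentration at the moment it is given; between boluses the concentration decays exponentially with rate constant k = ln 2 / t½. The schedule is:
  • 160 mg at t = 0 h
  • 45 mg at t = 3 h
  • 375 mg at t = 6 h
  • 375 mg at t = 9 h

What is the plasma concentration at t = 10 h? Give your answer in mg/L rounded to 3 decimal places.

k = ln 2 / 7 = 0.09902 per h
Dose 1 (160 mg at t=0 h): 160·exp(−0.09902·10) = 59.440 mg/L
Dose 2 (45 mg at t=3 h): 45·exp(−0.09902·7) = 22.500 mg/L
Dose 3 (375 mg at t=6 h): 375·exp(−0.09902·4) = 252.356 mg/L
Dose 4 (375 mg at t=9 h): 375·exp(−0.09902·1) = 339.646 mg/L
C(10) = 59.440 + 22.500 + 252.356 + 339.646 = 673.942 mg/L

673.942 mg/L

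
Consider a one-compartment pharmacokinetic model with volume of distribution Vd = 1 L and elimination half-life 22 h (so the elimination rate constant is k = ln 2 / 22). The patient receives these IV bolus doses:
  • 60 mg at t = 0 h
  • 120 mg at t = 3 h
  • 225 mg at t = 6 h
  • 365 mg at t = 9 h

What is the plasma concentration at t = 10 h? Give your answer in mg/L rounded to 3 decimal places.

692.071 mg/L

k = ln 2 / 22 = 0.03151 per h
Dose 1 (60 mg at t=0 h): 60·exp(−0.03151·10) = 43.784 mg/L
Dose 2 (120 mg at t=3 h): 120·exp(−0.03151·7) = 96.250 mg/L
Dose 3 (225 mg at t=6 h): 225·exp(−0.03151·4) = 198.358 mg/L
Dose 4 (365 mg at t=9 h): 365·exp(−0.03151·1) = 353.679 mg/L
C(10) = 43.784 + 96.250 + 198.358 + 353.679 = 692.071 mg/L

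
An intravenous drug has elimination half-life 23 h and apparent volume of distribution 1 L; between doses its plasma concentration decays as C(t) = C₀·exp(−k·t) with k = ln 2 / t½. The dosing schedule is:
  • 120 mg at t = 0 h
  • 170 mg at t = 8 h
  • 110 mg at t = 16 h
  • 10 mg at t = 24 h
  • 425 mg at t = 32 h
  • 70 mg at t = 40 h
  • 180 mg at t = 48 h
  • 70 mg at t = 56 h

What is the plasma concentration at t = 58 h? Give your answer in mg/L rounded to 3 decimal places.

k = ln 2 / 23 = 0.03014 per h
Dose 1 (120 mg at t=0 h): 120·exp(−0.03014·58) = 20.896 mg/L
Dose 2 (170 mg at t=8 h): 170·exp(−0.03014·50) = 37.673 mg/L
Dose 3 (110 mg at t=16 h): 110·exp(−0.03014·42) = 31.023 mg/L
Dose 4 (10 mg at t=24 h): 10·exp(−0.03014·34) = 3.589 mg/L
Dose 5 (425 mg at t=32 h): 425·exp(−0.03014·26) = 194.131 mg/L
Dose 6 (70 mg at t=40 h): 70·exp(−0.03014·18) = 40.692 mg/L
Dose 7 (180 mg at t=48 h): 180·exp(−0.03014·10) = 133.165 mg/L
Dose 8 (70 mg at t=56 h): 70·exp(−0.03014·2) = 65.905 mg/L
C(58) = 20.896 + 37.673 + 31.023 + 3.589 + 194.131 + 40.692 + 133.165 + 65.905 = 527.075 mg/L

527.075 mg/L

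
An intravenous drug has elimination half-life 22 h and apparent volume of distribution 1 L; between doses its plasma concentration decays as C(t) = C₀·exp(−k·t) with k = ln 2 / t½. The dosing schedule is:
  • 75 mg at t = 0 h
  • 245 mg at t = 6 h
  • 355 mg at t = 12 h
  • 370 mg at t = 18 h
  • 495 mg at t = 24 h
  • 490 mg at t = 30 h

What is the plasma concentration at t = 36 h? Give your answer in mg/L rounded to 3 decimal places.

1240.601 mg/L

k = ln 2 / 22 = 0.03151 per h
Dose 1 (75 mg at t=0 h): 75·exp(−0.03151·36) = 24.125 mg/L
Dose 2 (245 mg at t=6 h): 245·exp(−0.03151·30) = 95.207 mg/L
Dose 3 (355 mg at t=12 h): 355·exp(−0.03151·24) = 166.660 mg/L
Dose 4 (370 mg at t=18 h): 370·exp(−0.03151·18) = 209.848 mg/L
Dose 5 (495 mg at t=24 h): 495·exp(−0.03151·12) = 339.162 mg/L
Dose 6 (490 mg at t=30 h): 490·exp(−0.03151·6) = 405.599 mg/L
C(36) = 24.125 + 95.207 + 166.660 + 209.848 + 339.162 + 405.599 = 1240.601 mg/L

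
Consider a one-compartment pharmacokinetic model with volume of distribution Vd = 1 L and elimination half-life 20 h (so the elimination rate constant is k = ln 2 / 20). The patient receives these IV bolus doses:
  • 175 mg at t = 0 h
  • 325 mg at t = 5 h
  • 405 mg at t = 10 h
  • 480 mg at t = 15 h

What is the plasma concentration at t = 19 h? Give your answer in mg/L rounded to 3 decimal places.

k = ln 2 / 20 = 0.03466 per h
Dose 1 (175 mg at t=0 h): 175·exp(−0.03466·19) = 90.586 mg/L
Dose 2 (325 mg at t=5 h): 325·exp(−0.03466·14) = 200.061 mg/L
Dose 3 (405 mg at t=10 h): 405·exp(−0.03466·9) = 296.477 mg/L
Dose 4 (480 mg at t=15 h): 480·exp(−0.03466·4) = 417.864 mg/L
C(19) = 90.586 + 200.061 + 296.477 + 417.864 = 1004.988 mg/L

1004.988 mg/L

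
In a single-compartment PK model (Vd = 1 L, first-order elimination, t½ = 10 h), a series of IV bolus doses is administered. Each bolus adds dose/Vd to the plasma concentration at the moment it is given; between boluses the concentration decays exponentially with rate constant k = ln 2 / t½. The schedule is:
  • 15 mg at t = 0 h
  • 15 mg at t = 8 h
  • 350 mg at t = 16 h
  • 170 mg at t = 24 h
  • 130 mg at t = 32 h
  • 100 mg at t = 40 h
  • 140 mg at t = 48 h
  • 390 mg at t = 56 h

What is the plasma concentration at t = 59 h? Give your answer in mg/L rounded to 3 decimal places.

462.374 mg/L

k = ln 2 / 10 = 0.06931 per h
Dose 1 (15 mg at t=0 h): 15·exp(−0.06931·59) = 0.251 mg/L
Dose 2 (15 mg at t=8 h): 15·exp(−0.06931·51) = 0.437 mg/L
Dose 3 (350 mg at t=16 h): 350·exp(−0.06931·43) = 17.768 mg/L
Dose 4 (170 mg at t=24 h): 170·exp(−0.06931·35) = 15.026 mg/L
Dose 5 (130 mg at t=32 h): 130·exp(−0.06931·27) = 20.006 mg/L
Dose 6 (100 mg at t=40 h): 100·exp(−0.06931·19) = 26.794 mg/L
Dose 7 (140 mg at t=48 h): 140·exp(−0.06931·11) = 65.312 mg/L
Dose 8 (390 mg at t=56 h): 390·exp(−0.06931·3) = 316.778 mg/L
C(59) = 0.251 + 0.437 + 17.768 + 15.026 + 20.006 + 26.794 + 65.312 + 316.778 = 462.374 mg/L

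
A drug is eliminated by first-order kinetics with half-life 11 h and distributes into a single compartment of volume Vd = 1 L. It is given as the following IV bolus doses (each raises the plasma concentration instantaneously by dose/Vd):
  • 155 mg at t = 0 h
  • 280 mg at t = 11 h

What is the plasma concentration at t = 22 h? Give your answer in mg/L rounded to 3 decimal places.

178.750 mg/L

k = ln 2 / 11 = 0.06301 per h
Dose 1 (155 mg at t=0 h): 155·exp(−0.06301·22) = 38.750 mg/L
Dose 2 (280 mg at t=11 h): 280·exp(−0.06301·11) = 140.000 mg/L
C(22) = 38.750 + 140.000 = 178.750 mg/L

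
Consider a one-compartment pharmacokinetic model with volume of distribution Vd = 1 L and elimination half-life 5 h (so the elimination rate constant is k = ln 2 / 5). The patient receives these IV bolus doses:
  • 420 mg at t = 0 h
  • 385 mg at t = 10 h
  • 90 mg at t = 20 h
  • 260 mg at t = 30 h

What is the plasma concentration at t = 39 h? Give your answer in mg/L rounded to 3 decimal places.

89.922 mg/L

k = ln 2 / 5 = 0.13863 per h
Dose 1 (420 mg at t=0 h): 420·exp(−0.13863·39) = 1.885 mg/L
Dose 2 (385 mg at t=10 h): 385·exp(−0.13863·29) = 6.910 mg/L
Dose 3 (90 mg at t=20 h): 90·exp(−0.13863·19) = 6.461 mg/L
Dose 4 (260 mg at t=30 h): 260·exp(−0.13863·9) = 74.665 mg/L
C(39) = 1.885 + 6.910 + 6.461 + 74.665 = 89.922 mg/L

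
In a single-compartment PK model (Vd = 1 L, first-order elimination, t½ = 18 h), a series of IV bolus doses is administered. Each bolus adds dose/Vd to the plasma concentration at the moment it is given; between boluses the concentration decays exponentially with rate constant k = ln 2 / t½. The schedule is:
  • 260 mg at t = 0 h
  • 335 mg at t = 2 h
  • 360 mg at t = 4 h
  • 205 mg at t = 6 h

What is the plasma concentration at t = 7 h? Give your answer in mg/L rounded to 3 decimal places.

k = ln 2 / 18 = 0.03851 per h
Dose 1 (260 mg at t=0 h): 260·exp(−0.03851·7) = 198.567 mg/L
Dose 2 (335 mg at t=2 h): 335·exp(−0.03851·5) = 276.328 mg/L
Dose 3 (360 mg at t=4 h): 360·exp(−0.03851·3) = 320.724 mg/L
Dose 4 (205 mg at t=6 h): 205·exp(−0.03851·1) = 197.256 mg/L
C(7) = 198.567 + 276.328 + 320.724 + 197.256 = 992.874 mg/L

992.874 mg/L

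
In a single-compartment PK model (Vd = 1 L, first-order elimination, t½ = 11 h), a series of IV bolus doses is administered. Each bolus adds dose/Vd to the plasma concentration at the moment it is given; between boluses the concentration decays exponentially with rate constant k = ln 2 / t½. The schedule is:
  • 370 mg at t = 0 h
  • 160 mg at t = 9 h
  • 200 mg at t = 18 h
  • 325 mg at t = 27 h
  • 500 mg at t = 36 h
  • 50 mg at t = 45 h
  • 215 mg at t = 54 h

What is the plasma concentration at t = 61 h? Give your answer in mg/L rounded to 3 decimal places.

k = ln 2 / 11 = 0.06301 per h
Dose 1 (370 mg at t=0 h): 370·exp(−0.06301·61) = 7.922 mg/L
Dose 2 (160 mg at t=9 h): 160·exp(−0.06301·52) = 6.040 mg/L
Dose 3 (200 mg at t=18 h): 200·exp(−0.06301·43) = 13.313 mg/L
Dose 4 (325 mg at t=27 h): 325·exp(−0.06301·34) = 38.144 mg/L
Dose 5 (500 mg at t=36 h): 500·exp(−0.06301·25) = 103.469 mg/L
Dose 6 (50 mg at t=45 h): 50·exp(−0.06301·16) = 18.244 mg/L
Dose 7 (215 mg at t=54 h): 215·exp(−0.06301·7) = 138.316 mg/L
C(61) = 7.922 + 6.040 + 13.313 + 38.144 + 103.469 + 18.244 + 138.316 = 325.449 mg/L

325.449 mg/L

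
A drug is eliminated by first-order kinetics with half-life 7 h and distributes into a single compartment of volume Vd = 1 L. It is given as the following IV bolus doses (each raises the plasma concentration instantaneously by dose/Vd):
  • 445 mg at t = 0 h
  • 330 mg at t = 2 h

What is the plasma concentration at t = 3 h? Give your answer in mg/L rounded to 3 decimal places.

629.523 mg/L

k = ln 2 / 7 = 0.09902 per h
Dose 1 (445 mg at t=0 h): 445·exp(−0.09902·3) = 330.634 mg/L
Dose 2 (330 mg at t=2 h): 330·exp(−0.09902·1) = 298.889 mg/L
C(3) = 330.634 + 298.889 = 629.523 mg/L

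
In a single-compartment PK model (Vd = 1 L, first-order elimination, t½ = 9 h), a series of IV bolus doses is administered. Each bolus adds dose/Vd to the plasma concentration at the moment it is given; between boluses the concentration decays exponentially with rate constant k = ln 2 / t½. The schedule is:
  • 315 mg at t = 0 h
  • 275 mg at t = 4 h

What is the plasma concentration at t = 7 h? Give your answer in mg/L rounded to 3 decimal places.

401.996 mg/L

k = ln 2 / 9 = 0.07702 per h
Dose 1 (315 mg at t=0 h): 315·exp(−0.07702·7) = 183.728 mg/L
Dose 2 (275 mg at t=4 h): 275·exp(−0.07702·3) = 218.268 mg/L
C(7) = 183.728 + 218.268 = 401.996 mg/L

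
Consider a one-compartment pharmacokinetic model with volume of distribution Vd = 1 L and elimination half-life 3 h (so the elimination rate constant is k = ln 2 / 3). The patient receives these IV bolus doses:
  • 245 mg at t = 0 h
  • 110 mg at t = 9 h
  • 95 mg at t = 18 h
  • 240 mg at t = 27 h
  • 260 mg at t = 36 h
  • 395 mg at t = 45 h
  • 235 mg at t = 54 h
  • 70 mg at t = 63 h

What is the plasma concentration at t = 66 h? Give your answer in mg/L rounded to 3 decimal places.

k = ln 2 / 3 = 0.23105 per h
Dose 1 (245 mg at t=0 h): 245·exp(−0.23105·66) = 0.000 mg/L
Dose 2 (110 mg at t=9 h): 110·exp(−0.23105·57) = 0.000 mg/L
Dose 3 (95 mg at t=18 h): 95·exp(−0.23105·48) = 0.001 mg/L
Dose 4 (240 mg at t=27 h): 240·exp(−0.23105·39) = 0.029 mg/L
Dose 5 (260 mg at t=36 h): 260·exp(−0.23105·30) = 0.254 mg/L
Dose 6 (395 mg at t=45 h): 395·exp(−0.23105·21) = 3.086 mg/L
Dose 7 (235 mg at t=54 h): 235·exp(−0.23105·12) = 14.688 mg/L
Dose 8 (70 mg at t=63 h): 70·exp(−0.23105·3) = 35.000 mg/L
C(66) = 0.000 + 0.000 + 0.001 + 0.029 + 0.254 + 3.086 + 14.688 + 35.000 = 53.058 mg/L

53.058 mg/L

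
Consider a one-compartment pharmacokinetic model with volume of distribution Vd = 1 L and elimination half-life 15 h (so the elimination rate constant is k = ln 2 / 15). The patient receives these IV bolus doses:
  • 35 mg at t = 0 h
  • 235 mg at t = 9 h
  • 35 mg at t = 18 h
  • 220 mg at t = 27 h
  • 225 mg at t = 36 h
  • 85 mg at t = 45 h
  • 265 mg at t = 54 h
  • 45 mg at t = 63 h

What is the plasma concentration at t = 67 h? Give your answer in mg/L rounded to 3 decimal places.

323.176 mg/L

k = ln 2 / 15 = 0.04621 per h
Dose 1 (35 mg at t=0 h): 35·exp(−0.04621·67) = 1.583 mg/L
Dose 2 (235 mg at t=9 h): 235·exp(−0.04621·58) = 16.110 mg/L
Dose 3 (35 mg at t=18 h): 35·exp(−0.04621·49) = 3.637 mg/L
Dose 4 (220 mg at t=27 h): 220·exp(−0.04621·40) = 34.648 mg/L
Dose 5 (225 mg at t=36 h): 225·exp(−0.04621·31) = 53.710 mg/L
Dose 6 (85 mg at t=45 h): 85·exp(−0.04621·22) = 30.754 mg/L
Dose 7 (265 mg at t=54 h): 265·exp(−0.04621·13) = 145.329 mg/L
Dose 8 (45 mg at t=63 h): 45·exp(−0.04621·4) = 37.406 mg/L
C(67) = 1.583 + 16.110 + 3.637 + 34.648 + 53.710 + 30.754 + 145.329 + 37.406 = 323.176 mg/L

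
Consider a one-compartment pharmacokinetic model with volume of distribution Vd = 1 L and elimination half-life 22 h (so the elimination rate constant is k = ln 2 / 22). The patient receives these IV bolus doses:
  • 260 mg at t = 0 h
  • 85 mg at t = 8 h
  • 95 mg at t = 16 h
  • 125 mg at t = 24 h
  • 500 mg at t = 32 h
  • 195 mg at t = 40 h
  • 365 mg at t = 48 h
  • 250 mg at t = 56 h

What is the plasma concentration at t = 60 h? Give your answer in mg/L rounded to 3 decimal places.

k = ln 2 / 22 = 0.03151 per h
Dose 1 (260 mg at t=0 h): 260·exp(−0.03151·60) = 39.263 mg/L
Dose 2 (85 mg at t=8 h): 85·exp(−0.03151·52) = 16.516 mg/L
Dose 3 (95 mg at t=16 h): 95·exp(−0.03151·44) = 23.750 mg/L
Dose 4 (125 mg at t=24 h): 125·exp(−0.03151·36) = 40.208 mg/L
Dose 5 (500 mg at t=32 h): 500·exp(−0.03151·28) = 206.938 mg/L
Dose 6 (195 mg at t=40 h): 195·exp(−0.03151·20) = 103.842 mg/L
Dose 7 (365 mg at t=48 h): 365·exp(−0.03151·12) = 250.089 mg/L
Dose 8 (250 mg at t=56 h): 250·exp(−0.03151·4) = 220.398 mg/L
C(60) = 39.263 + 16.516 + 23.750 + 40.208 + 206.938 + 103.842 + 250.089 + 220.398 = 901.003 mg/L

901.003 mg/L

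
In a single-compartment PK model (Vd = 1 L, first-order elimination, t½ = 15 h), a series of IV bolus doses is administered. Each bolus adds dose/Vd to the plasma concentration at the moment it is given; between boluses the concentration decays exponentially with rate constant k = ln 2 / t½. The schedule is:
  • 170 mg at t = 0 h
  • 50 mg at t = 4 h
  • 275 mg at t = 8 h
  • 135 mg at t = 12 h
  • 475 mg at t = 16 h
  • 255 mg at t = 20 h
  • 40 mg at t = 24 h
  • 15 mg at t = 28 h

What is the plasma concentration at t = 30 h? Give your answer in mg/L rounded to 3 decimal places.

669.162 mg/L

k = ln 2 / 15 = 0.04621 per h
Dose 1 (170 mg at t=0 h): 170·exp(−0.04621·30) = 42.500 mg/L
Dose 2 (50 mg at t=4 h): 50·exp(−0.04621·26) = 15.038 mg/L
Dose 3 (275 mg at t=8 h): 275·exp(−0.04621·22) = 99.500 mg/L
Dose 4 (135 mg at t=12 h): 135·exp(−0.04621·18) = 58.762 mg/L
Dose 5 (475 mg at t=16 h): 475·exp(−0.04621·14) = 248.732 mg/L
Dose 6 (255 mg at t=20 h): 255·exp(−0.04621·10) = 160.640 mg/L
Dose 7 (40 mg at t=24 h): 40·exp(−0.04621·6) = 30.314 mg/L
Dose 8 (15 mg at t=28 h): 15·exp(−0.04621·2) = 13.676 mg/L
C(30) = 42.500 + 15.038 + 99.500 + 58.762 + 248.732 + 160.640 + 30.314 + 13.676 = 669.162 mg/L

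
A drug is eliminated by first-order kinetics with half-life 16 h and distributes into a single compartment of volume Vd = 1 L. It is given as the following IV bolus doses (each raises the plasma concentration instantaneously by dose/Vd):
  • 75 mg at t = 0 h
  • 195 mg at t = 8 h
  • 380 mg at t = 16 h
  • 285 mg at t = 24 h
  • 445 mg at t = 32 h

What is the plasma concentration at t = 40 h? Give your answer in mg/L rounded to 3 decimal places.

653.521 mg/L

k = ln 2 / 16 = 0.04332 per h
Dose 1 (75 mg at t=0 h): 75·exp(−0.04332·40) = 13.258 mg/L
Dose 2 (195 mg at t=8 h): 195·exp(−0.04332·32) = 48.750 mg/L
Dose 3 (380 mg at t=16 h): 380·exp(−0.04332·24) = 134.350 mg/L
Dose 4 (285 mg at t=24 h): 285·exp(−0.04332·16) = 142.500 mg/L
Dose 5 (445 mg at t=32 h): 445·exp(−0.04332·8) = 314.663 mg/L
C(40) = 13.258 + 48.750 + 134.350 + 142.500 + 314.663 = 653.521 mg/L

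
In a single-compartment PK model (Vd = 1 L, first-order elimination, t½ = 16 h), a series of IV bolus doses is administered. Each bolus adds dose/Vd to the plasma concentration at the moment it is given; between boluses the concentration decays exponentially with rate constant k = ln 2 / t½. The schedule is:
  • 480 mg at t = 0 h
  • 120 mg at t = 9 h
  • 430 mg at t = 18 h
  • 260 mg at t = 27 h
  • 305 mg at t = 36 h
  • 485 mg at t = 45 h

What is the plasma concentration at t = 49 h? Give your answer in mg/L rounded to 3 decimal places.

k = ln 2 / 16 = 0.04332 per h
Dose 1 (480 mg at t=0 h): 480·exp(−0.04332·49) = 57.456 mg/L
Dose 2 (120 mg at t=9 h): 120·exp(−0.04332·40) = 21.213 mg/L
Dose 3 (430 mg at t=18 h): 430·exp(−0.04332·31) = 112.259 mg/L
Dose 4 (260 mg at t=27 h): 260·exp(−0.04332·22) = 100.244 mg/L
Dose 5 (305 mg at t=36 h): 305·exp(−0.04332·13) = 173.665 mg/L
Dose 6 (485 mg at t=45 h): 485·exp(−0.04332·4) = 407.835 mg/L
C(49) = 57.456 + 21.213 + 112.259 + 100.244 + 173.665 + 407.835 = 872.673 mg/L

872.673 mg/L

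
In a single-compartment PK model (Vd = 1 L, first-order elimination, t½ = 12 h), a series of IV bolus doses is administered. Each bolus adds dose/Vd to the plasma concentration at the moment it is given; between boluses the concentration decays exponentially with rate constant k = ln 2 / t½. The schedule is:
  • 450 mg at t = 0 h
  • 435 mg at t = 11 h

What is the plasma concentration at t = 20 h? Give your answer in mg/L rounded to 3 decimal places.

400.394 mg/L

k = ln 2 / 12 = 0.05776 per h
Dose 1 (450 mg at t=0 h): 450·exp(−0.05776·20) = 141.741 mg/L
Dose 2 (435 mg at t=11 h): 435·exp(−0.05776·9) = 258.653 mg/L
C(20) = 141.741 + 258.653 = 400.394 mg/L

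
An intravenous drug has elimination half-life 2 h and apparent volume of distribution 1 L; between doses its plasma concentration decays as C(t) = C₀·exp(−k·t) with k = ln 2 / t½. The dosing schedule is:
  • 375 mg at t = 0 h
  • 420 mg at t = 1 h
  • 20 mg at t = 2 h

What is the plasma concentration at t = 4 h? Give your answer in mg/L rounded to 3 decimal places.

k = ln 2 / 2 = 0.34657 per h
Dose 1 (375 mg at t=0 h): 375·exp(−0.34657·4) = 93.750 mg/L
Dose 2 (420 mg at t=1 h): 420·exp(−0.34657·3) = 148.492 mg/L
Dose 3 (20 mg at t=2 h): 20·exp(−0.34657·2) = 10.000 mg/L
C(4) = 93.750 + 148.492 + 10.000 = 252.242 mg/L

252.242 mg/L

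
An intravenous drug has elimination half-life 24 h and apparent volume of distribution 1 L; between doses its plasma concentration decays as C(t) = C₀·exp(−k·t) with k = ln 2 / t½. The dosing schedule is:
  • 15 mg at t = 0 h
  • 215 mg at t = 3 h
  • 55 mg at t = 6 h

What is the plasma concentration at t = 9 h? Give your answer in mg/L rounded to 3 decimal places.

242.795 mg/L

k = ln 2 / 24 = 0.02888 per h
Dose 1 (15 mg at t=0 h): 15·exp(−0.02888·9) = 11.567 mg/L
Dose 2 (215 mg at t=3 h): 215·exp(−0.02888·6) = 180.793 mg/L
Dose 3 (55 mg at t=6 h): 55·exp(−0.02888·3) = 50.435 mg/L
C(9) = 11.567 + 180.793 + 50.435 = 242.795 mg/L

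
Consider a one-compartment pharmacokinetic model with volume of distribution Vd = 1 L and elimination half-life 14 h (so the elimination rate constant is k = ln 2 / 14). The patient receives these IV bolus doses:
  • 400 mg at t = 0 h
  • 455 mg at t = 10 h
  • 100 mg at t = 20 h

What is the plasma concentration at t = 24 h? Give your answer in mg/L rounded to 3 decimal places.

431.435 mg/L

k = ln 2 / 14 = 0.04951 per h
Dose 1 (400 mg at t=0 h): 400·exp(−0.04951·24) = 121.901 mg/L
Dose 2 (455 mg at t=10 h): 455·exp(−0.04951·14) = 227.500 mg/L
Dose 3 (100 mg at t=20 h): 100·exp(−0.04951·4) = 82.034 mg/L
C(24) = 121.901 + 227.500 + 82.034 = 431.435 mg/L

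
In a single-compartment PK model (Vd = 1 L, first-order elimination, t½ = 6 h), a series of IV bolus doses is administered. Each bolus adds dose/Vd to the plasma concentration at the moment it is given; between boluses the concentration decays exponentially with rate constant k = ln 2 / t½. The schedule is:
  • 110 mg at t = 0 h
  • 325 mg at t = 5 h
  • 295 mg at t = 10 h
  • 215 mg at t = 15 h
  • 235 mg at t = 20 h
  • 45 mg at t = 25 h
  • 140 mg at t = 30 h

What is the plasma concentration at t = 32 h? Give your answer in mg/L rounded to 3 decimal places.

260.401 mg/L

k = ln 2 / 6 = 0.11552 per h
Dose 1 (110 mg at t=0 h): 110·exp(−0.11552·32) = 2.728 mg/L
Dose 2 (325 mg at t=5 h): 325·exp(−0.11552·27) = 14.363 mg/L
Dose 3 (295 mg at t=10 h): 295·exp(−0.11552·22) = 23.230 mg/L
Dose 4 (215 mg at t=15 h): 215·exp(−0.11552·17) = 30.166 mg/L
Dose 5 (235 mg at t=20 h): 235·exp(−0.11552·12) = 58.750 mg/L
Dose 6 (45 mg at t=25 h): 45·exp(−0.11552·7) = 20.045 mg/L
Dose 7 (140 mg at t=30 h): 140·exp(−0.11552·2) = 111.118 mg/L
C(32) = 2.728 + 14.363 + 23.230 + 30.166 + 58.750 + 20.045 + 111.118 = 260.401 mg/L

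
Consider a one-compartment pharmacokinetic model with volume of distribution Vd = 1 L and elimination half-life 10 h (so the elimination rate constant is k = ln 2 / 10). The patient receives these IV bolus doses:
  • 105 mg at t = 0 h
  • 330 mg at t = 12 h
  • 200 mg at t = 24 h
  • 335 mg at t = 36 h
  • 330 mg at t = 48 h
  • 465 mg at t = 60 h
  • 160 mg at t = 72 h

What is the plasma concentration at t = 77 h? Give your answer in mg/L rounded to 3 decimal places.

329.231 mg/L

k = ln 2 / 10 = 0.06931 per h
Dose 1 (105 mg at t=0 h): 105·exp(−0.06931·77) = 0.505 mg/L
Dose 2 (330 mg at t=12 h): 330·exp(−0.06931·65) = 3.646 mg/L
Dose 3 (200 mg at t=24 h): 200·exp(−0.06931·53) = 5.077 mg/L
Dose 4 (335 mg at t=36 h): 335·exp(−0.06931·41) = 19.535 mg/L
Dose 5 (330 mg at t=48 h): 330·exp(−0.06931·29) = 44.211 mg/L
Dose 6 (465 mg at t=60 h): 465·exp(−0.06931·17) = 143.121 mg/L
Dose 7 (160 mg at t=72 h): 160·exp(−0.06931·5) = 113.137 mg/L
C(77) = 0.505 + 3.646 + 5.077 + 19.535 + 44.211 + 143.121 + 113.137 = 329.231 mg/L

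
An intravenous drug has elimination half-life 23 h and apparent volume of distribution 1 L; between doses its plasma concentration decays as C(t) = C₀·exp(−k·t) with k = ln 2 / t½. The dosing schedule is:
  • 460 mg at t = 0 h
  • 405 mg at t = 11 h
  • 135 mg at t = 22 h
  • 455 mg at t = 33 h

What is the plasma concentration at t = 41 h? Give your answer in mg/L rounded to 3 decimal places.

731.360 mg/L

k = ln 2 / 23 = 0.03014 per h
Dose 1 (460 mg at t=0 h): 460·exp(−0.03014·41) = 133.702 mg/L
Dose 2 (405 mg at t=11 h): 405·exp(−0.03014·30) = 163.986 mg/L
Dose 3 (135 mg at t=22 h): 135·exp(−0.03014·19) = 76.148 mg/L
Dose 4 (455 mg at t=33 h): 455·exp(−0.03014·8) = 357.524 mg/L
C(41) = 133.702 + 163.986 + 76.148 + 357.524 = 731.360 mg/L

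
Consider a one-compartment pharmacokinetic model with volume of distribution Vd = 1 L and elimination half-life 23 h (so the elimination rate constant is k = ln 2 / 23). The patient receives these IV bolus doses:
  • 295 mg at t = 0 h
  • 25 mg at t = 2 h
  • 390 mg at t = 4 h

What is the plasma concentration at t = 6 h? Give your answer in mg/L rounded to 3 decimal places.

635.551 mg/L

k = ln 2 / 23 = 0.03014 per h
Dose 1 (295 mg at t=0 h): 295·exp(−0.03014·6) = 246.202 mg/L
Dose 2 (25 mg at t=2 h): 25·exp(−0.03014·4) = 22.161 mg/L
Dose 3 (390 mg at t=4 h): 390·exp(−0.03014·2) = 367.188 mg/L
C(6) = 246.202 + 22.161 + 367.188 = 635.551 mg/L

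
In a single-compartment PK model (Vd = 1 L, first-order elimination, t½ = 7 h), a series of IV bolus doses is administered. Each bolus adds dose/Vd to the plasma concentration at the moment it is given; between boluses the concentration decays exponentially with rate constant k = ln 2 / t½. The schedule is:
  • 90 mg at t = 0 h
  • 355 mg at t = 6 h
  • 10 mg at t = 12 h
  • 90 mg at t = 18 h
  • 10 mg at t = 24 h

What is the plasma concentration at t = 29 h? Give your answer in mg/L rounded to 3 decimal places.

79.732 mg/L

k = ln 2 / 7 = 0.09902 per h
Dose 1 (90 mg at t=0 h): 90·exp(−0.09902·29) = 5.095 mg/L
Dose 2 (355 mg at t=6 h): 355·exp(−0.09902·23) = 36.402 mg/L
Dose 3 (10 mg at t=12 h): 10·exp(−0.09902·17) = 1.857 mg/L
Dose 4 (90 mg at t=18 h): 90·exp(−0.09902·11) = 30.283 mg/L
Dose 5 (10 mg at t=24 h): 10·exp(−0.09902·5) = 6.095 mg/L
C(29) = 5.095 + 36.402 + 1.857 + 30.283 + 6.095 = 79.732 mg/L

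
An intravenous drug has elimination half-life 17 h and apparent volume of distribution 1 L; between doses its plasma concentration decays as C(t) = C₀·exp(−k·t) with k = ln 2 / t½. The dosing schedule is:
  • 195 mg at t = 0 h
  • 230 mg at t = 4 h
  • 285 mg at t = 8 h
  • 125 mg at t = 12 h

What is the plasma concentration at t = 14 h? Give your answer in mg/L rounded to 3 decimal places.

601.534 mg/L

k = ln 2 / 17 = 0.04077 per h
Dose 1 (195 mg at t=0 h): 195·exp(−0.04077·14) = 110.186 mg/L
Dose 2 (230 mg at t=4 h): 230·exp(−0.04077·10) = 152.986 mg/L
Dose 3 (285 mg at t=8 h): 285·exp(−0.04077·6) = 223.151 mg/L
Dose 4 (125 mg at t=12 h): 125·exp(−0.04077·2) = 115.211 mg/L
C(14) = 110.186 + 152.986 + 223.151 + 115.211 = 601.534 mg/L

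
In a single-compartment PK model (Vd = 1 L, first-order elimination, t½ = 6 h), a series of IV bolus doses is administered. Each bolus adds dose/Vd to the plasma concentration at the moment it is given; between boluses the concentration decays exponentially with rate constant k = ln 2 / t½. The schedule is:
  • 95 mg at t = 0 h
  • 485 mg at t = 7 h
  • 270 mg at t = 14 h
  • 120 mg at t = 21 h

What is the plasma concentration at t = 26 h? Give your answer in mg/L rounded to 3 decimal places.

k = ln 2 / 6 = 0.11552 per h
Dose 1 (95 mg at t=0 h): 95·exp(−0.11552·26) = 4.713 mg/L
Dose 2 (485 mg at t=7 h): 485·exp(−0.11552·19) = 54.011 mg/L
Dose 3 (270 mg at t=14 h): 270·exp(−0.11552·12) = 67.500 mg/L
Dose 4 (120 mg at t=21 h): 120·exp(−0.11552·5) = 67.348 mg/L
C(26) = 4.713 + 54.011 + 67.500 + 67.348 = 193.571 mg/L

193.571 mg/L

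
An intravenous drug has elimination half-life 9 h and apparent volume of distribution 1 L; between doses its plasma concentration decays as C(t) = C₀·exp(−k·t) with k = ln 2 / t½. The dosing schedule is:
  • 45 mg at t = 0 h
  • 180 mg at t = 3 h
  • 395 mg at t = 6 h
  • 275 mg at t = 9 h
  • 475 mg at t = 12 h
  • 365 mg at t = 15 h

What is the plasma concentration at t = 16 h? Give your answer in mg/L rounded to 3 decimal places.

k = ln 2 / 9 = 0.07702 per h
Dose 1 (45 mg at t=0 h): 45·exp(−0.07702·16) = 13.123 mg/L
Dose 2 (180 mg at t=3 h): 180·exp(−0.07702·13) = 66.138 mg/L
Dose 3 (395 mg at t=6 h): 395·exp(−0.07702·10) = 182.860 mg/L
Dose 4 (275 mg at t=9 h): 275·exp(−0.07702·7) = 160.398 mg/L
Dose 5 (475 mg at t=12 h): 475·exp(−0.07702·4) = 349.062 mg/L
Dose 6 (365 mg at t=15 h): 365·exp(−0.07702·1) = 337.944 mg/L
C(16) = 13.123 + 66.138 + 182.860 + 160.398 + 349.062 + 337.944 = 1109.526 mg/L

1109.526 mg/L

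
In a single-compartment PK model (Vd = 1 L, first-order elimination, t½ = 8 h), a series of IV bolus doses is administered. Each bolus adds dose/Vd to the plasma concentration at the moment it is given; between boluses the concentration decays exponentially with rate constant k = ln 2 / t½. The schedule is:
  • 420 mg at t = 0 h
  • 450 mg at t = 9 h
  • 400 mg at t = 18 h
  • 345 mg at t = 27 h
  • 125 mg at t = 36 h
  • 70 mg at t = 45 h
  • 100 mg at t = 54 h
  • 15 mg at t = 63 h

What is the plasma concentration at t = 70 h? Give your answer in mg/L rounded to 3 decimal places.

k = ln 2 / 8 = 0.08664 per h
Dose 1 (420 mg at t=0 h): 420·exp(−0.08664·70) = 0.976 mg/L
Dose 2 (450 mg at t=9 h): 450·exp(−0.08664·61) = 2.280 mg/L
Dose 3 (400 mg at t=18 h): 400·exp(−0.08664·52) = 4.419 mg/L
Dose 4 (345 mg at t=27 h): 345·exp(−0.08664·43) = 8.313 mg/L
Dose 5 (125 mg at t=36 h): 125·exp(−0.08664·34) = 6.570 mg/L
Dose 6 (70 mg at t=45 h): 70·exp(−0.08664·25) = 8.024 mg/L
Dose 7 (100 mg at t=54 h): 100·exp(−0.08664·16) = 25.000 mg/L
Dose 8 (15 mg at t=63 h): 15·exp(−0.08664·7) = 8.179 mg/L
C(70) = 0.976 + 2.280 + 4.419 + 8.313 + 6.570 + 8.024 + 25.000 + 8.179 = 63.760 mg/L

63.760 mg/L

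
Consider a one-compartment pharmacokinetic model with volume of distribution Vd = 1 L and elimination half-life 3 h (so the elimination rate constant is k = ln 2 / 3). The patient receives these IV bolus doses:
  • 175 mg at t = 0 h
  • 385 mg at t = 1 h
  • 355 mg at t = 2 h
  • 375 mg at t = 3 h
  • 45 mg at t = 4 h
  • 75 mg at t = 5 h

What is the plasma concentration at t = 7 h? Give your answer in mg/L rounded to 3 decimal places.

461.358 mg/L

k = ln 2 / 3 = 0.23105 per h
Dose 1 (175 mg at t=0 h): 175·exp(−0.23105·7) = 34.724 mg/L
Dose 2 (385 mg at t=1 h): 385·exp(−0.23105·6) = 96.250 mg/L
Dose 3 (355 mg at t=2 h): 355·exp(−0.23105·5) = 111.818 mg/L
Dose 4 (375 mg at t=3 h): 375·exp(−0.23105·4) = 148.819 mg/L
Dose 5 (45 mg at t=4 h): 45·exp(−0.23105·3) = 22.500 mg/L
Dose 6 (75 mg at t=5 h): 75·exp(−0.23105·2) = 47.247 mg/L
C(7) = 34.724 + 96.250 + 111.818 + 148.819 + 22.500 + 47.247 = 461.358 mg/L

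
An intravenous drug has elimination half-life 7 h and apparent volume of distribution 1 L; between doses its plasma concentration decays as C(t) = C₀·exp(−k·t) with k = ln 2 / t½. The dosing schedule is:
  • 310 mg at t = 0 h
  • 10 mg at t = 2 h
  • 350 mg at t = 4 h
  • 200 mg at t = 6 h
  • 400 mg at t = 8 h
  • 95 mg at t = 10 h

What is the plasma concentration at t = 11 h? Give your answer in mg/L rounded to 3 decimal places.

788.553 mg/L

k = ln 2 / 7 = 0.09902 per h
Dose 1 (310 mg at t=0 h): 310·exp(−0.09902·11) = 104.307 mg/L
Dose 2 (10 mg at t=2 h): 10·exp(−0.09902·9) = 4.102 mg/L
Dose 3 (350 mg at t=4 h): 350·exp(−0.09902·7) = 175.000 mg/L
Dose 4 (200 mg at t=6 h): 200·exp(−0.09902·5) = 121.901 mg/L
Dose 5 (400 mg at t=8 h): 400·exp(−0.09902·3) = 297.199 mg/L
Dose 6 (95 mg at t=10 h): 95·exp(−0.09902·1) = 86.044 mg/L
C(11) = 104.307 + 4.102 + 175.000 + 121.901 + 297.199 + 86.044 = 788.553 mg/L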